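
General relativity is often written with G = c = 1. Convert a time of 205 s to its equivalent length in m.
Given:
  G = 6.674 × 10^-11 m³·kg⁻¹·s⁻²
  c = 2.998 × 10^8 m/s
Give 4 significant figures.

6.146 × 10^10 m

Time → length via c.
205 s × (c) = 6.146 × 10^10 m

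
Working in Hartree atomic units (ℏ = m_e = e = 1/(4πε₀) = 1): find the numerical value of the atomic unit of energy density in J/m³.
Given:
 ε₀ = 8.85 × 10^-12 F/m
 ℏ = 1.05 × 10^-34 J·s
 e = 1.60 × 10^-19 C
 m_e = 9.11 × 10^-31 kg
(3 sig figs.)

3.01 × 10^13 J/m³

Dimensional analysis gives u_au = E_h/a₀³ = m_e⁴e¹⁰/((4πε₀)⁵ℏ⁸).
E_h = 4.38 × 10^-18 J
a₀ = 5.26 × 10^-11 m
E_h/a₀³ = 3.01 × 10^13 J/m³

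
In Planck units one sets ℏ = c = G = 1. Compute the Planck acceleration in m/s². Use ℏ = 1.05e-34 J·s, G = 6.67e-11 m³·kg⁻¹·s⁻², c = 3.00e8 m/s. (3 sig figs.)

5.59e51 m/s²

a_P = √(c⁷/(ℏG))
  = √(3.12e103)
  = 5.59e51 m/s²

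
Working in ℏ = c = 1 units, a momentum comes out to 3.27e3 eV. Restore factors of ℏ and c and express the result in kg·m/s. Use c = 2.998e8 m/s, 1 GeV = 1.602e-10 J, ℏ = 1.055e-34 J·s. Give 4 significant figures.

1.747e-24 kg·m/s

Momentum is [E]/c; divide by c.
1 GeV → 1/c × (1 GeV in J) = 5.344e-19 kg·m/s.
Convert the energy scale: 3.27e3 eV = 3.27e-6 GeV.
Result: 3.27e-6 × 5.344e-19 = 1.747e-24 kg·m/s.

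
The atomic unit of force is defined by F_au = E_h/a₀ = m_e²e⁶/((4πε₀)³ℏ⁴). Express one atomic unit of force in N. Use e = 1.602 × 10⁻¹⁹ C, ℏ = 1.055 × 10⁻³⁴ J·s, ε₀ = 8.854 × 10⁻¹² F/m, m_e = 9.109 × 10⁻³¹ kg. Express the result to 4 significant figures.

8.220 × 10⁻⁸ N

F_au = E_h/a₀ = m_e²e⁶/((4πε₀)³ℏ⁴)
E_h = 4.354 × 10⁻¹⁸ J
a₀ = 5.297 × 10⁻¹¹ m
E_h/a₀ = 8.220 × 10⁻⁸ N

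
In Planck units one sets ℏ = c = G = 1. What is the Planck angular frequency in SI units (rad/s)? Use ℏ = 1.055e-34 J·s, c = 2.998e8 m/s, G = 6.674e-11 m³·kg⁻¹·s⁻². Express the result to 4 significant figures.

1.855e43 rad/s

ω_P = √(c⁵/(ℏG))
  = √(3.440e86)
  = 1.855e43 rad/s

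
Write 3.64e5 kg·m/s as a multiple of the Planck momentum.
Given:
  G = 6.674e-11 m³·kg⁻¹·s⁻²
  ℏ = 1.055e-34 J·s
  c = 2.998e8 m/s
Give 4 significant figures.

5.577e4

Planck momentum: p_P = √(ℏc³/G) = 6.527 kg·m/s.
3.64e5 / 6.527 = 5.577e4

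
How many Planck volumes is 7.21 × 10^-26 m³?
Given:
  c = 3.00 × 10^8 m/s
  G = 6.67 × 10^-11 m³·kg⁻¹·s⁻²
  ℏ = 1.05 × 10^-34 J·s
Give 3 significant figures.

1.73 × 10^79

Planck volume: V_P = (ℏG/c³)^(3/2) = 4.18 × 10^-105 m³.
7.21 × 10^-26 / 4.18 × 10^-105 = 1.73 × 10^79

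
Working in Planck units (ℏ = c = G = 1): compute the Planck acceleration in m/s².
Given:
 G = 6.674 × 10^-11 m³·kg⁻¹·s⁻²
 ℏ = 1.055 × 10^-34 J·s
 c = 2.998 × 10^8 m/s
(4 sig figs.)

Dimensional analysis gives a_P = √(c⁷/(ℏG)).
  = √(3.092 × 10^103)
  = 5.560 × 10^51 m/s²

5.560 × 10^51 m/s²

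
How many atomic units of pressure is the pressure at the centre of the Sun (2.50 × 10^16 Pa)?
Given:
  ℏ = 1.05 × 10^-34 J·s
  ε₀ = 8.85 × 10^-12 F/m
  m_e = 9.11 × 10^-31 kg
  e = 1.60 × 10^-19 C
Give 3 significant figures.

830

atomic unit of pressure: P_au = E_h/a₀³ = m_e⁴e¹⁰/((4πε₀)⁵ℏ⁸) = 3.01 × 10^13 Pa.
2.50 × 10^16 / 3.01 × 10^13 = 830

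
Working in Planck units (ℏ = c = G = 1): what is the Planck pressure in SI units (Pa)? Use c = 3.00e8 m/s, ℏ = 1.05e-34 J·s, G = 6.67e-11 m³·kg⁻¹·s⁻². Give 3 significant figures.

From ℏ = c = G = 1 the pressure scale is p_P = c⁷/(ℏG²).
  = 2.19e59 / 4.67e-55
  = 4.68e113 Pa

4.68e113 Pa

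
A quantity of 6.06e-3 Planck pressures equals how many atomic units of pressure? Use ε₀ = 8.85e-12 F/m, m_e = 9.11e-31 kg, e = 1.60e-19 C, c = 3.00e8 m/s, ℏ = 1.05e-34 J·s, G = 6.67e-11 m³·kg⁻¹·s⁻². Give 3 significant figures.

Planck pressure: p_P = c⁷/(ℏG²) = 4.68e113 Pa
atomic unit of pressure: P_au = E_h/a₀³ = m_e⁴e¹⁰/((4πε₀)⁵ℏ⁸) = 3.01e13 Pa
6.06e-3 × 4.68e113 / 3.01e13 = 9.42e97

9.42e97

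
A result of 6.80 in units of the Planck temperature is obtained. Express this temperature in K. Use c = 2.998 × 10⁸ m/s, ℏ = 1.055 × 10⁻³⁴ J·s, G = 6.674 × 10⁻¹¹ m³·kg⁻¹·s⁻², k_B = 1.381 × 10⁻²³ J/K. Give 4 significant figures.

One Planck temperature: T_P = √(ℏc⁵/G) / k_B = 1.417 × 10³² K.
6.80 × 1.417 × 10³² K = 9.634 × 10³² K

9.634 × 10³² K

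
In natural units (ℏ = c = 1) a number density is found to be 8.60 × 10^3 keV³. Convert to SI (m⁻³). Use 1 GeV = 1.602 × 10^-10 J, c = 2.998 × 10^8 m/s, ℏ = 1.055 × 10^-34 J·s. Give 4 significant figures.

Number density is [L]⁻³ = [E]³/(ℏc)³.
1 GeV³ → 1/(ℏc)³ × (1 GeV in J)³ = 1.299 × 10^47 m⁻³.
Convert the energy scale: 8.60 × 10^3 keV³ = 8.60 × 10^-15 GeV³.
Result: 8.60 × 10^-15 × 1.299 × 10^47 = 1.117 × 10^33 m⁻³.

1.117 × 10^33 m⁻³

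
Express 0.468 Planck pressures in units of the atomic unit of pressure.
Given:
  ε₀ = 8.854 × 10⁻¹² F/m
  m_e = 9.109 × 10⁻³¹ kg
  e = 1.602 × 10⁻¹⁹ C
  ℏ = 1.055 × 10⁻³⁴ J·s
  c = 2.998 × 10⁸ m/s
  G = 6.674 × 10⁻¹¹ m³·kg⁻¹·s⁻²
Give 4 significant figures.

7.401 × 10⁹⁹

Planck pressure: p_P = c⁷/(ℏG²) = 4.632 × 10¹¹³ Pa
atomic unit of pressure: P_au = E_h/a₀³ = m_e⁴e¹⁰/((4πε₀)⁵ℏ⁸) = 2.929 × 10¹³ Pa
0.468 × 4.632 × 10¹¹³ / 2.929 × 10¹³ = 7.401 × 10⁹⁹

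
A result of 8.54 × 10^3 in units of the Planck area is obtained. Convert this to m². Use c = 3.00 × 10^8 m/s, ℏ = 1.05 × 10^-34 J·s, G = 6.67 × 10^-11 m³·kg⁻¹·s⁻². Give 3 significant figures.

2.22 × 10^-66 m²

One Planck area: A_P = ℏG/c³ = 2.59 × 10^-70 m².
8.54 × 10^3 × 2.59 × 10^-70 m² = 2.22 × 10^-66 m²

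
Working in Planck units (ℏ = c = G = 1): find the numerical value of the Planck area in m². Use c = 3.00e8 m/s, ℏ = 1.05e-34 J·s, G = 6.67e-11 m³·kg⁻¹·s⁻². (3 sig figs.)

2.59e-70 m²

The unique combination of the constants set to 1 with dimensions of area is A_P = ℏG/c³.
  = 7.00e-45 / 2.70e25
  = 2.59e-70 m²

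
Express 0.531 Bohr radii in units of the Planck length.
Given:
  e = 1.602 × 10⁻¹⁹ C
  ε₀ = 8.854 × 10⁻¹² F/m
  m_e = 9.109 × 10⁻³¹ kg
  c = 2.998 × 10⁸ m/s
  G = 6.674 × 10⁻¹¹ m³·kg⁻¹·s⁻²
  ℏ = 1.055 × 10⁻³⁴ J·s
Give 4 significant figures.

1.740 × 10²⁴

Bohr radius: a₀ = 4πε₀ℏ²/(m_e e²) = 5.297 × 10⁻¹¹ m
Planck length: ℓ_P = √(ℏG/c³) = 1.616 × 10⁻³⁵ m
0.531 × 5.297 × 10⁻¹¹ / 1.616 × 10⁻³⁵ = 1.740 × 10²⁴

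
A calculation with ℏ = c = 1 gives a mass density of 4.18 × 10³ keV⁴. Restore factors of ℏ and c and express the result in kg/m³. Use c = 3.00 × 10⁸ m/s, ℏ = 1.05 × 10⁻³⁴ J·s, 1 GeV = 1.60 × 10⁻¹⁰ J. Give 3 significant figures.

Mass density is [E]/(c²[L]³) = [E]⁴/(ℏ³c⁵).
1 GeV⁴ → 1/(ℏ³c⁵) × (1 GeV in J)⁴ = 2.33 × 10²⁰ kg/m³.
Convert the energy scale: 4.18 × 10³ keV⁴ = 4.18 × 10⁻²¹ GeV⁴.
Result: 4.18 × 10⁻²¹ × 2.33 × 10²⁰ = 0.974 kg/m³.

0.974 kg/m³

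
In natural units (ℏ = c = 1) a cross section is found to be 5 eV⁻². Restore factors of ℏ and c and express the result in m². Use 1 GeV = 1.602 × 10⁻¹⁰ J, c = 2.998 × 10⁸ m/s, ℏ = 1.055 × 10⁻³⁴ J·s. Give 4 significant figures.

1.949 × 10⁻¹³ m²

Area is [L]² = [E]⁻²·(ℏc)²; restore (ℏc)².
1 GeV⁻² → (ℏc)² × (1 GeV in J)⁻² = 3.898 × 10⁻³² m².
Convert the energy scale: 5 eV⁻² = 5.00 × 10¹⁸ GeV⁻².
Result: 5.00 × 10¹⁸ × 3.898 × 10⁻³² = 1.949 × 10⁻¹³ m².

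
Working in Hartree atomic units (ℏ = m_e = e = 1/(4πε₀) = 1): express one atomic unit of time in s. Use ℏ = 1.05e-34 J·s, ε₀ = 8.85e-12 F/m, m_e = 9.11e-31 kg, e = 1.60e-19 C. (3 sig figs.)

The unique combination of the constants set to 1 with dimensions of time is τ_au = (4πε₀)²ℏ³/(m_e e⁴).
E_h = 4.38e-18 J
ℏ/E_h = 2.40e-17 s

2.40e-17 s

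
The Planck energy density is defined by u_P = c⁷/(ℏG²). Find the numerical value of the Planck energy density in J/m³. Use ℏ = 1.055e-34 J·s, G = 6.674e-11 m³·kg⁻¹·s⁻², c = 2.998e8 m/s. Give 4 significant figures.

u_P = c⁷/(ℏG²)
  = 2.177e59 / 4.699e-55
  = 4.632e113 J/m³

4.632e113 J/m³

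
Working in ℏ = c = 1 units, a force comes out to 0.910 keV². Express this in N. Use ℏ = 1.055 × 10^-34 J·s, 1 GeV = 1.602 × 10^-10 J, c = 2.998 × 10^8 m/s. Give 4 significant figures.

Force is [E]/[L] = [E]²/(ℏc); restore (ℏc)⁻¹.
1 GeV² → 1/(ℏc) × (1 GeV in J)² = 8.114 × 10^5 N.
Convert the energy scale: 0.910 keV² = 9.10 × 10^-13 GeV².
Result: 9.10 × 10^-13 × 8.114 × 10^5 = 7.384 × 10^-7 N.

7.384 × 10^-7 N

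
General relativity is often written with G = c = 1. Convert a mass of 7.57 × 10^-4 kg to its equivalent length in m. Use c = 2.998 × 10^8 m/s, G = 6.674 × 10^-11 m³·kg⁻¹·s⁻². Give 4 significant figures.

5.621 × 10^-31 m

In G = c = 1 units mass has dimensions of length; the conversion factor is G/c².
7.57 × 10^-4 kg × (G/c²) = 5.621 × 10^-31 m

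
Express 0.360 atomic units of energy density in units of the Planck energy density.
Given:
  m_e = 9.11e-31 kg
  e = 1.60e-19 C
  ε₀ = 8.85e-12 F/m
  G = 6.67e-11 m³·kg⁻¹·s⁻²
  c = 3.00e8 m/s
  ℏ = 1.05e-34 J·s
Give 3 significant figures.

2.32e-101

atomic unit of energy density: u_au = E_h/a₀³ = m_e⁴e¹⁰/((4πε₀)⁵ℏ⁸) = 3.01e13 J/m³
Planck energy density: u_P = c⁷/(ℏG²) = 4.68e113 J/m³
0.360 × 3.01e13 / 4.68e113 = 2.32e-101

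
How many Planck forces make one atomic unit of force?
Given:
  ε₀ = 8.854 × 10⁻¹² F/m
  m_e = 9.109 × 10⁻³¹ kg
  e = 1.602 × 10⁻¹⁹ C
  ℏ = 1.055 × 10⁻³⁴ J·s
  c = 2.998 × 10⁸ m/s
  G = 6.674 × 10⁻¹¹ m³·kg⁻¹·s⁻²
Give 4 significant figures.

atomic unit of force: F_au = E_h/a₀ = m_e²e⁶/((4πε₀)³ℏ⁴) = 8.220 × 10⁻⁸ N
Planck force: F_P = c⁴/G = 1.210 × 10⁴⁴ N
ratio = 8.220 × 10⁻⁸ / 1.210 × 10⁴⁴ = 6.791 × 10⁻⁵²

6.791 × 10⁻⁵²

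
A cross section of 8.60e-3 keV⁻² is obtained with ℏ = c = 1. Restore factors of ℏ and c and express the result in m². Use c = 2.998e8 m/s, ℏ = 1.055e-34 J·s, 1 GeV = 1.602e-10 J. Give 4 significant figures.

Area is [L]² = [E]⁻²·(ℏc)²; restore (ℏc)².
1 GeV⁻² → (ℏc)² × (1 GeV in J)⁻² = 3.898e-32 m².
Convert the energy scale: 8.60e-3 keV⁻² = 8.60e9 GeV⁻².
Result: 8.60e9 × 3.898e-32 = 3.352e-22 m².

3.352e-22 m²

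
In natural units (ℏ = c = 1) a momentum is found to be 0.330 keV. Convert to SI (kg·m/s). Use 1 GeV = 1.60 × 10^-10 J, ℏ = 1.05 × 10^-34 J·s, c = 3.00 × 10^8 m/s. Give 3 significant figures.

Momentum is [E]/c; divide by c.
1 GeV → 1/c × (1 GeV in J) = 5.33 × 10^-19 kg·m/s.
Convert the energy scale: 0.330 keV = 3.30 × 10^-7 GeV.
Result: 3.30 × 10^-7 × 5.33 × 10^-19 = 1.76 × 10^-25 kg·m/s.

1.76 × 10^-25 kg·m/s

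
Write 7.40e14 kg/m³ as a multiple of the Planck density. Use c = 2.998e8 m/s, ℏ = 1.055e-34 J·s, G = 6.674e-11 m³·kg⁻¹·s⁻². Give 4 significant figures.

Planck density: ρ_P = c⁵/(ℏG²) = 5.154e96 kg/m³.
7.40e14 / 5.154e96 = 1.436e-82

1.436e-82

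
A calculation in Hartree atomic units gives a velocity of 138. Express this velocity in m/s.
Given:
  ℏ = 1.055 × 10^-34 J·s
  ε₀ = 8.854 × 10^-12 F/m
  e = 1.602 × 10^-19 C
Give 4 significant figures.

3.017 × 10^8 m/s

One atomic unit of velocity: v_au = e²/(4πε₀ℏ) = 2.186 × 10^6 m/s.
138 × 2.186 × 10^6 m/s = 3.017 × 10^8 m/s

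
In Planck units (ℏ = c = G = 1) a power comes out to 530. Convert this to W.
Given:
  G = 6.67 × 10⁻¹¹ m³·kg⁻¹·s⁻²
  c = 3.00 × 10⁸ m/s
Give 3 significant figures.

1.93 × 10⁵⁵ W

One Planck power: P_P = c⁵/G = 3.64 × 10⁵² W.
530 × 3.64 × 10⁵² W = 1.93 × 10⁵⁵ W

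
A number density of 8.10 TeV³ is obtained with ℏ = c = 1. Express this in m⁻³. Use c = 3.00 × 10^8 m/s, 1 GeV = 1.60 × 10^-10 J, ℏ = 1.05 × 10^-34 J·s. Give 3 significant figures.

1.06 × 10^57 m⁻³

Number density is [L]⁻³ = [E]³/(ℏc)³.
1 GeV³ → 1/(ℏc)³ × (1 GeV in J)³ = 1.31 × 10^47 m⁻³.
Convert the energy scale: 8.10 TeV³ = 8.10 × 10^9 GeV³.
Result: 8.10 × 10^9 × 1.31 × 10^47 = 1.06 × 10^57 m⁻³.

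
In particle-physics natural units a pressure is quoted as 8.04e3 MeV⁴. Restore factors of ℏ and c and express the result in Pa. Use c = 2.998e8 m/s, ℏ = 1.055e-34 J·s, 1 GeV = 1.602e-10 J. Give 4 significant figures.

1.674e29 Pa

Pressure is [E]/[L]³ = [E]⁴/(ℏc)³.
1 GeV⁴ → 1/(ℏc)³ × (1 GeV in J)⁴ = 2.082e37 Pa.
Convert the energy scale: 8.04e3 MeV⁴ = 8.04e-9 GeV⁴.
Result: 8.04e-9 × 2.082e37 = 1.674e29 Pa.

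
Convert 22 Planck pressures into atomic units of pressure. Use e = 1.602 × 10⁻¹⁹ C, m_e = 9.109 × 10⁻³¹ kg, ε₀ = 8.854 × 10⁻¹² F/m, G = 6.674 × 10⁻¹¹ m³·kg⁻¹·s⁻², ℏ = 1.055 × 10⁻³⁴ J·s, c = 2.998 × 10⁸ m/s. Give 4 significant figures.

3.479 × 10¹⁰¹

Planck pressure: p_P = c⁷/(ℏG²) = 4.632 × 10¹¹³ Pa
atomic unit of pressure: P_au = E_h/a₀³ = m_e⁴e¹⁰/((4πε₀)⁵ℏ⁸) = 2.929 × 10¹³ Pa
22 × 4.632 × 10¹¹³ / 2.929 × 10¹³ = 3.479 × 10¹⁰¹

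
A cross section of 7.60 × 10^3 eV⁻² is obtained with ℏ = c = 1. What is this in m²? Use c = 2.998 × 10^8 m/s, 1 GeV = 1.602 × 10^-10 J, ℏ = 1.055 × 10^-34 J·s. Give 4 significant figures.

Area is [L]² = [E]⁻²·(ℏc)²; restore (ℏc)².
1 GeV⁻² → (ℏc)² × (1 GeV in J)⁻² = 3.898 × 10^-32 m².
Convert the energy scale: 7.60 × 10^3 eV⁻² = 7.60 × 10^21 GeV⁻².
Result: 7.60 × 10^21 × 3.898 × 10^-32 = 2.962 × 10^-10 m².

2.962 × 10^-10 m²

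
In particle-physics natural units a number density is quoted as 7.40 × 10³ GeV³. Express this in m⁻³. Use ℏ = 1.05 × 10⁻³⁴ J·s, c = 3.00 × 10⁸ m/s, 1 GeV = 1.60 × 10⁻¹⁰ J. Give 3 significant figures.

Number density is [L]⁻³ = [E]³/(ℏc)³.
1 GeV³ → 1/(ℏc)³ × (1 GeV in J)³ = 1.31 × 10⁴⁷ m⁻³.
Result: 7.40 × 10³ × 1.31 × 10⁴⁷ = 9.70 × 10⁵⁰ m⁻³.

9.70 × 10⁵⁰ m⁻³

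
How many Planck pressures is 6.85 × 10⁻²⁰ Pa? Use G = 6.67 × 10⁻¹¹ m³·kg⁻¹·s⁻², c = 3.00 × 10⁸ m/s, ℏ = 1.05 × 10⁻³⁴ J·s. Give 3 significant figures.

1.46 × 10⁻¹³³

Planck pressure: p_P = c⁷/(ℏG²) = 4.68 × 10¹¹³ Pa.
6.85 × 10⁻²⁰ / 4.68 × 10¹¹³ = 1.46 × 10⁻¹³³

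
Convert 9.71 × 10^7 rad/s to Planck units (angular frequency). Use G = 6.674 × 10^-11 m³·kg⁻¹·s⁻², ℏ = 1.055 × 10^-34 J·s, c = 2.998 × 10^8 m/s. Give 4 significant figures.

5.236 × 10^-36

Planck angular frequency: ω_P = √(c⁵/(ℏG)) = 1.855 × 10^43 rad/s.
9.71 × 10^7 / 1.855 × 10^43 = 5.236 × 10^-36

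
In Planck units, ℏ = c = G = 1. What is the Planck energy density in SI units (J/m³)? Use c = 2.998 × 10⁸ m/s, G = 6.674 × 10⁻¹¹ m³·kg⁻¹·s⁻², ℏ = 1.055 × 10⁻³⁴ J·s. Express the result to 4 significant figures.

Dimensional analysis gives u_P = c⁷/(ℏG²).
  = 2.177 × 10⁵⁹ / 4.699 × 10⁻⁵⁵
  = 4.632 × 10¹¹³ J/m³

4.632 × 10¹¹³ J/m³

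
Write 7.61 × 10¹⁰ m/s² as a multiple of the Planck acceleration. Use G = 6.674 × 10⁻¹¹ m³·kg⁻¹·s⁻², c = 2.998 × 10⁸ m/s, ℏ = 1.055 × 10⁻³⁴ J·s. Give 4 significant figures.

Planck acceleration: a_P = √(c⁷/(ℏG)) = 5.560 × 10⁵¹ m/s².
7.61 × 10¹⁰ / 5.560 × 10⁵¹ = 1.369 × 10⁻⁴¹

1.369 × 10⁻⁴¹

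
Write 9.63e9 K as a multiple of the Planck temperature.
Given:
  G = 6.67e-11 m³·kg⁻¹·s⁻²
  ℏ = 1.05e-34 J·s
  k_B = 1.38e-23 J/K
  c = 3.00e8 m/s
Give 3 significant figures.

6.79e-23

Planck temperature: T_P = √(ℏc⁵/G) / k_B = 1.42e32 K.
9.63e9 / 1.42e32 = 6.79e-23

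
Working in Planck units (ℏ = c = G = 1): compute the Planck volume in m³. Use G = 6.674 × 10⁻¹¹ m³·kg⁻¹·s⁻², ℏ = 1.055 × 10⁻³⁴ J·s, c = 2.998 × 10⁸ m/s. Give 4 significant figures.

4.224 × 10⁻¹⁰⁵ m³

The unique combination of the constants set to 1 with dimensions of volume is V_P = (ℏG/c³)^(3/2).
  = √(1.784 × 10⁻²⁰⁹)
  = 4.224 × 10⁻¹⁰⁵ m³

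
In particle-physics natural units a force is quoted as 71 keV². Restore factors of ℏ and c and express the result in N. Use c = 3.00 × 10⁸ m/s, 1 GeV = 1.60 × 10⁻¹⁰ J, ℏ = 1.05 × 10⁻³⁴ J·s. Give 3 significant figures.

Force is [E]/[L] = [E]²/(ℏc); restore (ℏc)⁻¹.
1 GeV² → 1/(ℏc) × (1 GeV in J)² = 8.13 × 10⁵ N.
Convert the energy scale: 71 keV² = 7.10 × 10⁻¹¹ GeV².
Result: 7.10 × 10⁻¹¹ × 8.13 × 10⁵ = 5.77 × 10⁻⁵ N.

5.77 × 10⁻⁵ N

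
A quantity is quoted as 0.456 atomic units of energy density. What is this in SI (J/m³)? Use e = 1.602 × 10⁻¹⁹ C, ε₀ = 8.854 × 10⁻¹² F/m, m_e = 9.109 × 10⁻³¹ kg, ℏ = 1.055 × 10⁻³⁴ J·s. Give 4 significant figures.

1.336 × 10¹³ J/m³

One atomic unit of energy density: u_au = E_h/a₀³ = m_e⁴e¹⁰/((4πε₀)⁵ℏ⁸) = 2.929 × 10¹³ J/m³.
0.456 × 2.929 × 10¹³ J/m³ = 1.336 × 10¹³ J/m³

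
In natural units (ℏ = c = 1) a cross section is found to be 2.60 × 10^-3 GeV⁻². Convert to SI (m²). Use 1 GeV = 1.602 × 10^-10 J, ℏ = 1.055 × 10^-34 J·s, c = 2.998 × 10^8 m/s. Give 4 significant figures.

1.013 × 10^-34 m²

Area is [L]² = [E]⁻²·(ℏc)²; restore (ℏc)².
1 GeV⁻² → (ℏc)² × (1 GeV in J)⁻² = 3.898 × 10^-32 m².
Result: 2.60 × 10^-3 × 3.898 × 10^-32 = 1.013 × 10^-34 m².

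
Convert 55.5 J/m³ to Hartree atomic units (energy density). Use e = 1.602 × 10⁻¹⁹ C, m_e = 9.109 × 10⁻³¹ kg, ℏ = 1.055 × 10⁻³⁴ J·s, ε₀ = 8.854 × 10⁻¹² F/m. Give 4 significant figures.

atomic unit of energy density: u_au = E_h/a₀³ = m_e⁴e¹⁰/((4πε₀)⁵ℏ⁸) = 2.929 × 10¹³ J/m³.
55.5 / 2.929 × 10¹³ = 1.895 × 10⁻¹²

1.895 × 10⁻¹²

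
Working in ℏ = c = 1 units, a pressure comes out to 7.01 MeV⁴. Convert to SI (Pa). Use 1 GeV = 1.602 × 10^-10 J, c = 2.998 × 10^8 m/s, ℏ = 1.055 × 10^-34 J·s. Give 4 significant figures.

1.459 × 10^26 Pa

Pressure is [E]/[L]³ = [E]⁴/(ℏc)³.
1 GeV⁴ → 1/(ℏc)³ × (1 GeV in J)⁴ = 2.082 × 10^37 Pa.
Convert the energy scale: 7.01 MeV⁴ = 7.01 × 10^-12 GeV⁴.
Result: 7.01 × 10^-12 × 2.082 × 10^37 = 1.459 × 10^26 Pa.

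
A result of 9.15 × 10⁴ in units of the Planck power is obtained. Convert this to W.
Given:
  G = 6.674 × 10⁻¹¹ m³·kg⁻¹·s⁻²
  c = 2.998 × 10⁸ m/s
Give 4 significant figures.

One Planck power: P_P = c⁵/G = 3.629 × 10⁵² W.
9.15 × 10⁴ × 3.629 × 10⁵² W = 3.320 × 10⁵⁷ W

3.320 × 10⁵⁷ W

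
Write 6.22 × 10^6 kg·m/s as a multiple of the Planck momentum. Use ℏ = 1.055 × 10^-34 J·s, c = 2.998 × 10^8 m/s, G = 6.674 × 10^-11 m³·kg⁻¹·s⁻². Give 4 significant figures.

Planck momentum: p_P = √(ℏc³/G) = 6.527 kg·m/s.
6.22 × 10^6 / 6.527 = 9.530 × 10^5

9.530 × 10^5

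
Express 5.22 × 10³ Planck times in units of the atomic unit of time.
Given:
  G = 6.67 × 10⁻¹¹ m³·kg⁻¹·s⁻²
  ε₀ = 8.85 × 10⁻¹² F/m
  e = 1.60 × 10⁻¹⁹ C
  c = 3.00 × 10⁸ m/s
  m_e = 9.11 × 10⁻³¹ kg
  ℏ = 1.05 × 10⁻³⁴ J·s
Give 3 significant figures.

1.17 × 10⁻²³

Planck time: t_P = √(ℏG/c⁵) = 5.37 × 10⁻⁴⁴ s
atomic unit of time: τ_au = (4πε₀)²ℏ³/(m_e e⁴) = 2.40 × 10⁻¹⁷ s
5.22 × 10³ × 5.37 × 10⁻⁴⁴ / 2.40 × 10⁻¹⁷ = 1.17 × 10⁻²³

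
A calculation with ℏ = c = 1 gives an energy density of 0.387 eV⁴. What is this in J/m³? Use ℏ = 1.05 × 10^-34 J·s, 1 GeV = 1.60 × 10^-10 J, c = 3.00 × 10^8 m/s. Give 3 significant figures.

8.11 J/m³

[E]/[L]³ = [E]⁴/(ℏc)³; restore (ℏc)⁻³.
1 GeV⁴ → 1/(ℏc)³ × (1 GeV in J)⁴ = 2.10 × 10^37 J/m³.
Convert the energy scale: 0.387 eV⁴ = 3.87 × 10^-37 GeV⁴.
Result: 3.87 × 10^-37 × 2.10 × 10^37 = 8.11 J/m³.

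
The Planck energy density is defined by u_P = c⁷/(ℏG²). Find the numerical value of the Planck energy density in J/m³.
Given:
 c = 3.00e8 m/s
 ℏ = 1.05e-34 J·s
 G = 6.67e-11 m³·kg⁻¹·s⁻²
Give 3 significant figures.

4.68e113 J/m³

u_P = c⁷/(ℏG²)
  = 2.19e59 / 4.67e-55
  = 4.68e113 J/m³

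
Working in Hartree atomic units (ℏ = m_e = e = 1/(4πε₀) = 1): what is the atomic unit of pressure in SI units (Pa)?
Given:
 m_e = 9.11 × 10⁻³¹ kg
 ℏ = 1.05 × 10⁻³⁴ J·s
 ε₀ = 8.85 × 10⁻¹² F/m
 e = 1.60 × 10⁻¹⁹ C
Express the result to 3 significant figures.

3.01 × 10¹³ Pa

The unique combination of the constants set to 1 with dimensions of pressure is P_au = E_h/a₀³ = m_e⁴e¹⁰/((4πε₀)⁵ℏ⁸).
E_h = 4.38 × 10⁻¹⁸ J
a₀ = 5.26 × 10⁻¹¹ m
E_h/a₀³ = 3.01 × 10¹³ Pa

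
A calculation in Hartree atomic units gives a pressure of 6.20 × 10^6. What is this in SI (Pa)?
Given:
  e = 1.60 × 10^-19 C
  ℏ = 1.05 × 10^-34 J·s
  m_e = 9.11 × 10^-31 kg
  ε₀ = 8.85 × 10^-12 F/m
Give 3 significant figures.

1.87 × 10^20 Pa

One atomic unit of pressure: P_au = E_h/a₀³ = m_e⁴e¹⁰/((4πε₀)⁵ℏ⁸) = 3.01 × 10^13 Pa.
6.20 × 10^6 × 3.01 × 10^13 Pa = 1.87 × 10^20 Pa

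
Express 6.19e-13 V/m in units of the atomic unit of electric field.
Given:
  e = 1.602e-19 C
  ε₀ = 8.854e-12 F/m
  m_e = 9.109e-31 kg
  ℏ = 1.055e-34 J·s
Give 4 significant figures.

atomic unit of electric field: E_au = E_h/(e a₀) = m_e²e⁵/((4πε₀)³ℏ⁴) = 5.131e11 V/m.
6.19e-13 / 5.131e11 = 1.206e-24

1.206e-24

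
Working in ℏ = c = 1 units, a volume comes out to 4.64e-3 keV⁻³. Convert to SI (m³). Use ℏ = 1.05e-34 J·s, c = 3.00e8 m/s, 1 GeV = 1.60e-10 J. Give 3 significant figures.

Volume is [L]³ = [E]⁻³·(ℏc)³.
1 GeV⁻³ → (ℏc)³ × (1 GeV in J)⁻³ = 7.63e-48 m³.
Convert the energy scale: 4.64e-3 keV⁻³ = 4.64e15 GeV⁻³.
Result: 4.64e15 × 7.63e-48 = 3.54e-32 m³.

3.54e-32 m³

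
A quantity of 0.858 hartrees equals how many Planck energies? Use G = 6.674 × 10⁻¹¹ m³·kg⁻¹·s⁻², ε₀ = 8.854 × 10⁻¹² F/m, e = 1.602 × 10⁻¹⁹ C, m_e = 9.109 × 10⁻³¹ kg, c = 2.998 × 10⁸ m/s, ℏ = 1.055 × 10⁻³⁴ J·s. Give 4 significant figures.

hartree: E_h = m_e e⁴/(4πε₀ℏ)² = 4.354 × 10⁻¹⁸ J
Planck energy: E_P = √(ℏc⁵/G) = 1.957 × 10⁹ J
0.858 × 4.354 × 10⁻¹⁸ / 1.957 × 10⁹ = 1.909 × 10⁻²⁷

1.909 × 10⁻²⁷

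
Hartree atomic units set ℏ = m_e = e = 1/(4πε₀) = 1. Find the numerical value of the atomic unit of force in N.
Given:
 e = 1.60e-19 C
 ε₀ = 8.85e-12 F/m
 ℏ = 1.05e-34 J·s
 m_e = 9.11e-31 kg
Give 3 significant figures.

8.33e-8 N

The unique combination of the constants set to 1 with dimensions of force is F_au = E_h/a₀ = m_e²e⁶/((4πε₀)³ℏ⁴).
E_h = 4.38e-18 J
a₀ = 5.26e-11 m
E_h/a₀ = 8.33e-8 N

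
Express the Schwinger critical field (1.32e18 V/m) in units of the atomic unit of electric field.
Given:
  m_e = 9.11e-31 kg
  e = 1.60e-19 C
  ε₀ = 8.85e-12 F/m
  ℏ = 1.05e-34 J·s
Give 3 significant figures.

atomic unit of electric field: E_au = E_h/(e a₀) = m_e²e⁵/((4πε₀)³ℏ⁴) = 5.20e11 V/m.
1.32e18 / 5.20e11 = 2.54e6

2.54e6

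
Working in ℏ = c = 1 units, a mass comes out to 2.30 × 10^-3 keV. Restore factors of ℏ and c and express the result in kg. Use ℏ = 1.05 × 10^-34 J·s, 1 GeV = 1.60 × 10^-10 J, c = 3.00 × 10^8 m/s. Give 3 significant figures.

4.09 × 10^-36 kg

Mass is [E]/c²; divide by c².
1 GeV → 1/c² × (1 GeV in J) = 1.78 × 10^-27 kg.
Convert the energy scale: 2.30 × 10^-3 keV = 2.30 × 10^-9 GeV.
Result: 2.30 × 10^-9 × 1.78 × 10^-27 = 4.09 × 10^-36 kg.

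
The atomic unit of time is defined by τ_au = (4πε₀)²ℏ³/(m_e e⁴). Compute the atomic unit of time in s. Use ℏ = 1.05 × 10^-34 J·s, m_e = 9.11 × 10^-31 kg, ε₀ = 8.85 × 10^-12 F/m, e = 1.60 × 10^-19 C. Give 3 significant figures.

τ_au = (4πε₀)²ℏ³/(m_e e⁴)
E_h = 4.38 × 10^-18 J
ℏ/E_h = 2.40 × 10^-17 s

2.40 × 10^-17 s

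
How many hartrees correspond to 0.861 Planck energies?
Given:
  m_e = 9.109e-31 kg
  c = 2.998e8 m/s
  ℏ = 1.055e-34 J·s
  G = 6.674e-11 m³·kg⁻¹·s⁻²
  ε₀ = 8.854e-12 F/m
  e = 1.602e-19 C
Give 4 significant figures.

3.869e26

Planck energy: E_P = √(ℏc⁵/G) = 1.957e9 J
hartree: E_h = m_e e⁴/(4πε₀ℏ)² = 4.354e-18 J
0.861 × 1.957e9 / 4.354e-18 = 3.869e26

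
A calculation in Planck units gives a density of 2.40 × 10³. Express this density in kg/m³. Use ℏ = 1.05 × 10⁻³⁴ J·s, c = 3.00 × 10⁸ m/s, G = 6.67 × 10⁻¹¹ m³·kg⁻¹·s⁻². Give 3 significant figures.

1.25 × 10¹⁰⁰ kg/m³

One Planck density: ρ_P = c⁵/(ℏG²) = 5.20 × 10⁹⁶ kg/m³.
2.40 × 10³ × 5.20 × 10⁹⁶ kg/m³ = 1.25 × 10¹⁰⁰ kg/m³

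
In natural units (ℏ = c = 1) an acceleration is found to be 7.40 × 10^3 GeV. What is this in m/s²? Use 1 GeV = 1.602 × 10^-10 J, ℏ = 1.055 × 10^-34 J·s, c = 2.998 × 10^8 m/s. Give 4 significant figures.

Acceleration is [L]/[T]² = c·[E]/ℏ.
1 GeV → c/ℏ × (1 GeV in J) = 4.552 × 10^32 m/s².
Result: 7.40 × 10^3 × 4.552 × 10^32 = 3.369 × 10^36 m/s².

3.369 × 10^36 m/s²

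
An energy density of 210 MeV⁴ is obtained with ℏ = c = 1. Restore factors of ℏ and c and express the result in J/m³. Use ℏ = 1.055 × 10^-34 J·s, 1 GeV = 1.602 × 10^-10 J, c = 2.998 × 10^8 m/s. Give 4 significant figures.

[E]/[L]³ = [E]⁴/(ℏc)³; restore (ℏc)⁻³.
1 GeV⁴ → 1/(ℏc)³ × (1 GeV in J)⁴ = 2.082 × 10^37 J/m³.
Convert the energy scale: 210 MeV⁴ = 2.10 × 10^-10 GeV⁴.
Result: 2.10 × 10^-10 × 2.082 × 10^37 = 4.371 × 10^27 J/m³.

4.371 × 10^27 J/m³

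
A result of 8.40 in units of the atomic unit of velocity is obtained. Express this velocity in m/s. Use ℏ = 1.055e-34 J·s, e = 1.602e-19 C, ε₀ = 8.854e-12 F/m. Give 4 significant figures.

1.837e7 m/s

One atomic unit of velocity: v_au = e²/(4πε₀ℏ) = 2.186e6 m/s.
8.40 × 2.186e6 m/s = 1.837e7 m/s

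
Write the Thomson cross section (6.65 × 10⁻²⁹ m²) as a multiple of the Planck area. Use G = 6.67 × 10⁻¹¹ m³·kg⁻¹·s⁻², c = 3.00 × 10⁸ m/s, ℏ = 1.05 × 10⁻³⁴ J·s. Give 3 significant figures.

2.56 × 10⁴¹

Planck area: A_P = ℏG/c³ = 2.59 × 10⁻⁷⁰ m².
6.65 × 10⁻²⁹ / 2.59 × 10⁻⁷⁰ = 2.56 × 10⁴¹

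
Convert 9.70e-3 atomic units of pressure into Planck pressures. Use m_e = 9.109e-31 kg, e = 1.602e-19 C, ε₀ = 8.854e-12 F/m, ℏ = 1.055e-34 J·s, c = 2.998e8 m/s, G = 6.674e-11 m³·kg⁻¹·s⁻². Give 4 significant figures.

6.134e-103

atomic unit of pressure: P_au = E_h/a₀³ = m_e⁴e¹⁰/((4πε₀)⁵ℏ⁸) = 2.929e13 Pa
Planck pressure: p_P = c⁷/(ℏG²) = 4.632e113 Pa
9.70e-3 × 2.929e13 / 4.632e113 = 6.134e-103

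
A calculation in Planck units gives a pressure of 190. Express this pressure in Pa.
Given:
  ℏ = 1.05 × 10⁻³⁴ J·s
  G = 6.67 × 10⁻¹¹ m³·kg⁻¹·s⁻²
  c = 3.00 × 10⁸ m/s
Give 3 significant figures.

8.90 × 10¹¹⁵ Pa

One Planck pressure: p_P = c⁷/(ℏG²) = 4.68 × 10¹¹³ Pa.
190 × 4.68 × 10¹¹³ Pa = 8.90 × 10¹¹⁵ Pa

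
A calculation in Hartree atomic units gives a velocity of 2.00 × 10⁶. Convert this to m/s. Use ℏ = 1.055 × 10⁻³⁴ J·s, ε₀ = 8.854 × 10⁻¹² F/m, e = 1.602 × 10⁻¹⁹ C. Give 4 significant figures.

4.373 × 10¹² m/s

One atomic unit of velocity: v_au = e²/(4πε₀ℏ) = 2.186 × 10⁶ m/s.
2.00 × 10⁶ × 2.186 × 10⁶ m/s = 4.373 × 10¹² m/s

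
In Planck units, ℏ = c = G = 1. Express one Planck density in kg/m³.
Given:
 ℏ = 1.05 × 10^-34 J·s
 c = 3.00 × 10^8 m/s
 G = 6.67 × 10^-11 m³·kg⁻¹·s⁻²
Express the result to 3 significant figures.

5.20 × 10^96 kg/m³

Dimensional analysis gives ρ_P = c⁵/(ℏG²).
  = 2.43 × 10^42 / 4.67 × 10^-55
  = 5.20 × 10^96 kg/m³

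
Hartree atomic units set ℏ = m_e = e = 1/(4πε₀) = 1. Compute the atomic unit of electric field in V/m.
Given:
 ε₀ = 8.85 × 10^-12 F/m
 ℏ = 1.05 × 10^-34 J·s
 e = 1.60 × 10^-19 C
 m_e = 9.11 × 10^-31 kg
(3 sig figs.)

5.20 × 10^11 V/m

Dimensional analysis gives E_au = E_h/(e a₀) = m_e²e⁵/((4πε₀)³ℏ⁴).
E_h = 4.38 × 10^-18 J
a₀ = 5.26 × 10^-11 m
E_h/(e·a₀) = 5.20 × 10^11 V/m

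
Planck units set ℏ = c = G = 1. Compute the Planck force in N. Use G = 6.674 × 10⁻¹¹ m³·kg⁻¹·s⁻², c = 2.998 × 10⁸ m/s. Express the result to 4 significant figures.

1.210 × 10⁴⁴ N

Dimensional analysis gives F_P = c⁴/G.
  = 8.078 × 10³³ / 6.674 × 10⁻¹¹
  = 1.210 × 10⁴⁴ N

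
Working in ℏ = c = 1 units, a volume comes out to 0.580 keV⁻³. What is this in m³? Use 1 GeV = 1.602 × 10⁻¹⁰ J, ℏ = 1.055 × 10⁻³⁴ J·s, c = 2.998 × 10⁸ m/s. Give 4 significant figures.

4.464 × 10⁻³⁰ m³

Volume is [L]³ = [E]⁻³·(ℏc)³.
1 GeV⁻³ → (ℏc)³ × (1 GeV in J)⁻³ = 7.696 × 10⁻⁴⁸ m³.
Convert the energy scale: 0.580 keV⁻³ = 5.80 × 10¹⁷ GeV⁻³.
Result: 5.80 × 10¹⁷ × 7.696 × 10⁻⁴⁸ = 4.464 × 10⁻³⁰ m³.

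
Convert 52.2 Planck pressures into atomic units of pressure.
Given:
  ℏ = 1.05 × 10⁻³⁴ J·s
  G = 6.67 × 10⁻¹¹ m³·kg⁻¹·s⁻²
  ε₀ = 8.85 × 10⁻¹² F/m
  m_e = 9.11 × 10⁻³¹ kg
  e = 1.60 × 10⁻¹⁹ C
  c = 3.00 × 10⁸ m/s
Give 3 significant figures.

8.11 × 10¹⁰¹

Planck pressure: p_P = c⁷/(ℏG²) = 4.68 × 10¹¹³ Pa
atomic unit of pressure: P_au = E_h/a₀³ = m_e⁴e¹⁰/((4πε₀)⁵ℏ⁸) = 3.01 × 10¹³ Pa
52.2 × 4.68 × 10¹¹³ / 3.01 × 10¹³ = 8.11 × 10¹⁰¹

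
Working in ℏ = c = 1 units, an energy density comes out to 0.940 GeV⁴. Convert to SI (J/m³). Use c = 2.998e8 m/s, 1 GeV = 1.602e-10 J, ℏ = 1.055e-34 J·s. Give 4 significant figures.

[E]/[L]³ = [E]⁴/(ℏc)³; restore (ℏc)⁻³.
1 GeV⁴ → 1/(ℏc)³ × (1 GeV in J)⁴ = 2.082e37 J/m³.
Result: 0.940 × 2.082e37 = 1.957e37 J/m³.

1.957e37 J/m³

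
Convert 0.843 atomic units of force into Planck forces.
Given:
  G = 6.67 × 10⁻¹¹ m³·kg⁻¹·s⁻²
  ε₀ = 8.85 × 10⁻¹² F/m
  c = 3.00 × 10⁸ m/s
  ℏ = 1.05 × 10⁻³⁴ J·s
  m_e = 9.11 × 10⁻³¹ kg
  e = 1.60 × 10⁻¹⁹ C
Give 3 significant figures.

5.78 × 10⁻⁵²

atomic unit of force: F_au = E_h/a₀ = m_e²e⁶/((4πε₀)³ℏ⁴) = 8.33 × 10⁻⁸ N
Planck force: F_P = c⁴/G = 1.21 × 10⁴⁴ N
0.843 × 8.33 × 10⁻⁸ / 1.21 × 10⁴⁴ = 5.78 × 10⁻⁵²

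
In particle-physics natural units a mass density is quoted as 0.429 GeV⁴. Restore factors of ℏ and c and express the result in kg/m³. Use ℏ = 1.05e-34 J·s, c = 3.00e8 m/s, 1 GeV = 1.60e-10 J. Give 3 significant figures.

9.99e19 kg/m³

Mass density is [E]/(c²[L]³) = [E]⁴/(ℏ³c⁵).
1 GeV⁴ → 1/(ℏ³c⁵) × (1 GeV in J)⁴ = 2.33e20 kg/m³.
Result: 0.429 × 2.33e20 = 9.99e19 kg/m³.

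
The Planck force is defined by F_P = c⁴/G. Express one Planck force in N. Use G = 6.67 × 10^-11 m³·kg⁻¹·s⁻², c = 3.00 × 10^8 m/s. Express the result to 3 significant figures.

F_P = c⁴/G
  = 8.10 × 10^33 / 6.67 × 10^-11
  = 1.21 × 10^44 N

1.21 × 10^44 N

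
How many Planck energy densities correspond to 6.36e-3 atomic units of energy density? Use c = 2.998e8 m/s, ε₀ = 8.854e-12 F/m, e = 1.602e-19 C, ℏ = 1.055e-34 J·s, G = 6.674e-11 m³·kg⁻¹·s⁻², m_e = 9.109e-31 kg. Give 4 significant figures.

atomic unit of energy density: u_au = E_h/a₀³ = m_e⁴e¹⁰/((4πε₀)⁵ℏ⁸) = 2.929e13 J/m³
Planck energy density: u_P = c⁷/(ℏG²) = 4.632e113 J/m³
6.36e-3 × 2.929e13 / 4.632e113 = 4.022e-103

4.022e-103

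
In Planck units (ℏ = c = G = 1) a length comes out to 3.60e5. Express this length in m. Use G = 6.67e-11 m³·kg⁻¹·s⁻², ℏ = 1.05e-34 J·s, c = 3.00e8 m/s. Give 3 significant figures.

5.80e-30 m

One Planck length: ℓ_P = √(ℏG/c³) = 1.61e-35 m.
3.60e5 × 1.61e-35 m = 5.80e-30 m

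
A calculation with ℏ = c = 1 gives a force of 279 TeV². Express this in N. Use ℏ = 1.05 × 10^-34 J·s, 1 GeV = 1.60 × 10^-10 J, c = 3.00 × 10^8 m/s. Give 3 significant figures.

2.27 × 10^14 N

Force is [E]/[L] = [E]²/(ℏc); restore (ℏc)⁻¹.
1 GeV² → 1/(ℏc) × (1 GeV in J)² = 8.13 × 10^5 N.
Convert the energy scale: 279 TeV² = 2.79 × 10^8 GeV².
Result: 2.79 × 10^8 × 8.13 × 10^5 = 2.27 × 10^14 N.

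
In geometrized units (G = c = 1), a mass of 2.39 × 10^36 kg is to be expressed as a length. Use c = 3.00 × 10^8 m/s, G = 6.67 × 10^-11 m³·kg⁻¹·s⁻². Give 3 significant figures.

In G = c = 1 units mass has dimensions of length; the conversion factor is G/c².
2.39 × 10^36 kg × (G/c²) = 1.77 × 10^9 m

1.77 × 10^9 m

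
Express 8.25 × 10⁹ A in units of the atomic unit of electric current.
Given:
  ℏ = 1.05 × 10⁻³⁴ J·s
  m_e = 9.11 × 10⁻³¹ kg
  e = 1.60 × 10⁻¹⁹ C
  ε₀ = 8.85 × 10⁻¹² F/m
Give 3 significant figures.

1.24 × 10¹²

atomic unit of electric current: I_au = e E_h/ℏ = m_e e⁵/((4πε₀)²ℏ³) = 6.67 × 10⁻³ A.
8.25 × 10⁹ / 6.67 × 10⁻³ = 1.24 × 10¹²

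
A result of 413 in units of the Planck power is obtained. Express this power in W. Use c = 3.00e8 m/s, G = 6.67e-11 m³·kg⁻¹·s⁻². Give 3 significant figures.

1.50e55 W

One Planck power: P_P = c⁵/G = 3.64e52 W.
413 × 3.64e52 W = 1.50e55 W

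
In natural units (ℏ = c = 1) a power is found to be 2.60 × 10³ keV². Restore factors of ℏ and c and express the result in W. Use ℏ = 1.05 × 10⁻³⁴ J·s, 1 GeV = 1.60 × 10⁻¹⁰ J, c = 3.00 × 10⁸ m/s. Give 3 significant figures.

6.34 × 10⁵ W

Power is [E]/[T] = [E]²/ℏ.
1 GeV² → 1/ℏ × (1 GeV in J)² = 2.44 × 10¹⁴ W.
Convert the energy scale: 2.60 × 10³ keV² = 2.60 × 10⁻⁹ GeV².
Result: 2.60 × 10⁻⁹ × 2.44 × 10¹⁴ = 6.34 × 10⁵ W.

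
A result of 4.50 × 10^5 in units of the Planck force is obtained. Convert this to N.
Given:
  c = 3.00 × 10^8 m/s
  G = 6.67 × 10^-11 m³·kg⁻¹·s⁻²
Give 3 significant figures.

One Planck force: F_P = c⁴/G = 1.21 × 10^44 N.
4.50 × 10^5 × 1.21 × 10^44 N = 5.46 × 10^49 N

5.46 × 10^49 N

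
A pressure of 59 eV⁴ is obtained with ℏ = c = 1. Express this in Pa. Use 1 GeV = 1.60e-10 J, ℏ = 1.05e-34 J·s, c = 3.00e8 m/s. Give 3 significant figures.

Pressure is [E]/[L]³ = [E]⁴/(ℏc)³.
1 GeV⁴ → 1/(ℏc)³ × (1 GeV in J)⁴ = 2.10e37 Pa.
Convert the energy scale: 59 eV⁴ = 5.90e-35 GeV⁴.
Result: 5.90e-35 × 2.10e37 = 1.24e3 Pa.

1.24e3 Pa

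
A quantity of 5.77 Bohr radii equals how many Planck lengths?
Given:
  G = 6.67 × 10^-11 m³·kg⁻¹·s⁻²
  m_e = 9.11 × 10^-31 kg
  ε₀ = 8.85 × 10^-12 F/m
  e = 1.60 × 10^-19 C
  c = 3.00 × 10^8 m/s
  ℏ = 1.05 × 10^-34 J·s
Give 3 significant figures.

Bohr radius: a₀ = 4πε₀ℏ²/(m_e e²) = 5.26 × 10^-11 m
Planck length: ℓ_P = √(ℏG/c³) = 1.61 × 10^-35 m
5.77 × 5.26 × 10^-11 / 1.61 × 10^-35 = 1.88 × 10^25

1.88 × 10^25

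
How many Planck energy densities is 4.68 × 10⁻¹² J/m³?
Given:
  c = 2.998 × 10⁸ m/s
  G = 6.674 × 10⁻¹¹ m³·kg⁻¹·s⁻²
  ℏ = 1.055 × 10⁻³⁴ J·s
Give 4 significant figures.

1.010 × 10⁻¹²⁵

Planck energy density: u_P = c⁷/(ℏG²) = 4.632 × 10¹¹³ J/m³.
4.68 × 10⁻¹² / 4.632 × 10¹¹³ = 1.010 × 10⁻¹²⁵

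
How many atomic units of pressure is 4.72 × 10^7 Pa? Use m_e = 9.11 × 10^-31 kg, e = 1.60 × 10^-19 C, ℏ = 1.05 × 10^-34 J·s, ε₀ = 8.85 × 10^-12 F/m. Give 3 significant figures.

1.57 × 10^-6

atomic unit of pressure: P_au = E_h/a₀³ = m_e⁴e¹⁰/((4πε₀)⁵ℏ⁸) = 3.01 × 10^13 Pa.
4.72 × 10^7 / 3.01 × 10^13 = 1.57 × 10^-6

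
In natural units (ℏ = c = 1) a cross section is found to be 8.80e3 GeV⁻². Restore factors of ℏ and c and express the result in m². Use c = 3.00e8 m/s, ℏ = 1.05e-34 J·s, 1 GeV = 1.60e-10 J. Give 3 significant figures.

3.41e-28 m²

Area is [L]² = [E]⁻²·(ℏc)²; restore (ℏc)².
1 GeV⁻² → (ℏc)² × (1 GeV in J)⁻² = 3.88e-32 m².
Result: 8.80e3 × 3.88e-32 = 3.41e-28 m².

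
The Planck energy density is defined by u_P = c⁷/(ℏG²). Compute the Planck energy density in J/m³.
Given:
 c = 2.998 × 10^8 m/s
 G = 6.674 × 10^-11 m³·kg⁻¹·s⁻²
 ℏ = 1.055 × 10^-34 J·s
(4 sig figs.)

4.632 × 10^113 J/m³

u_P = c⁷/(ℏG²)
  = 2.177 × 10^59 / 4.699 × 10^-55
  = 4.632 × 10^113 J/m³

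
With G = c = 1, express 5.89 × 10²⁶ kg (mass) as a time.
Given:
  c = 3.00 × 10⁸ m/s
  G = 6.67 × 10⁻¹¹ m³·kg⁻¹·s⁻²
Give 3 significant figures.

Mass → time via G/c³.
5.89 × 10²⁶ kg × (G/c³) = 1.46 × 10⁻⁹ s

1.46 × 10⁻⁹ s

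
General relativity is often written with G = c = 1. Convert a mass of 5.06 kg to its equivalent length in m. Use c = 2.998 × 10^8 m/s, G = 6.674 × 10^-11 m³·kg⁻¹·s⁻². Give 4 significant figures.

In G = c = 1 units mass has dimensions of length; the conversion factor is G/c².
5.06 kg × (G/c²) = 3.757 × 10^-27 m

3.757 × 10^-27 m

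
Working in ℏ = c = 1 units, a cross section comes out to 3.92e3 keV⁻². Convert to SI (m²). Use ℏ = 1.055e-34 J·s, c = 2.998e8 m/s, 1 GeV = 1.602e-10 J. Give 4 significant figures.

1.528e-16 m²

Area is [L]² = [E]⁻²·(ℏc)²; restore (ℏc)².
1 GeV⁻² → (ℏc)² × (1 GeV in J)⁻² = 3.898e-32 m².
Convert the energy scale: 3.92e3 keV⁻² = 3.92e15 GeV⁻².
Result: 3.92e15 × 3.898e-32 = 1.528e-16 m².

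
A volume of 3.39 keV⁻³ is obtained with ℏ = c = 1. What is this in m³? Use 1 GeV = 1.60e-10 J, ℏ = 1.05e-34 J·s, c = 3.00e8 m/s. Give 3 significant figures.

Volume is [L]³ = [E]⁻³·(ℏc)³.
1 GeV⁻³ → (ℏc)³ × (1 GeV in J)⁻³ = 7.63e-48 m³.
Convert the energy scale: 3.39 keV⁻³ = 3.39e18 GeV⁻³.
Result: 3.39e18 × 7.63e-48 = 2.59e-29 m³.

2.59e-29 m³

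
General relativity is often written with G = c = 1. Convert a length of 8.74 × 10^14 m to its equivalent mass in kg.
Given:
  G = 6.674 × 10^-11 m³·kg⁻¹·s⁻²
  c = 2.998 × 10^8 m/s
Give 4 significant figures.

1.177 × 10^42 kg

Length → mass via c²/G.
8.74 × 10^14 m × (c²/G) = 1.177 × 10^42 kg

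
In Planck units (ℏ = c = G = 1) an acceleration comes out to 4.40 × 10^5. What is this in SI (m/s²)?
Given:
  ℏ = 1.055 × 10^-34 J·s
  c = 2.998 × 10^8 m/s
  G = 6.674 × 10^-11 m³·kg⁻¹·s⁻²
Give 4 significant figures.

One Planck acceleration: a_P = √(c⁷/(ℏG)) = 5.560 × 10^51 m/s².
4.40 × 10^5 × 5.560 × 10^51 m/s² = 2.446 × 10^57 m/s²

2.446 × 10^57 m/s²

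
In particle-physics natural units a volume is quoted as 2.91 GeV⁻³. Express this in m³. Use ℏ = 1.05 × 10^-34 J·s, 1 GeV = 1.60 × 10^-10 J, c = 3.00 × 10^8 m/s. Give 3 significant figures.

Volume is [L]³ = [E]⁻³·(ℏc)³.
1 GeV⁻³ → (ℏc)³ × (1 GeV in J)⁻³ = 7.63 × 10^-48 m³.
Result: 2.91 × 7.63 × 10^-48 = 2.22 × 10^-47 m³.

2.22 × 10^-47 m³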